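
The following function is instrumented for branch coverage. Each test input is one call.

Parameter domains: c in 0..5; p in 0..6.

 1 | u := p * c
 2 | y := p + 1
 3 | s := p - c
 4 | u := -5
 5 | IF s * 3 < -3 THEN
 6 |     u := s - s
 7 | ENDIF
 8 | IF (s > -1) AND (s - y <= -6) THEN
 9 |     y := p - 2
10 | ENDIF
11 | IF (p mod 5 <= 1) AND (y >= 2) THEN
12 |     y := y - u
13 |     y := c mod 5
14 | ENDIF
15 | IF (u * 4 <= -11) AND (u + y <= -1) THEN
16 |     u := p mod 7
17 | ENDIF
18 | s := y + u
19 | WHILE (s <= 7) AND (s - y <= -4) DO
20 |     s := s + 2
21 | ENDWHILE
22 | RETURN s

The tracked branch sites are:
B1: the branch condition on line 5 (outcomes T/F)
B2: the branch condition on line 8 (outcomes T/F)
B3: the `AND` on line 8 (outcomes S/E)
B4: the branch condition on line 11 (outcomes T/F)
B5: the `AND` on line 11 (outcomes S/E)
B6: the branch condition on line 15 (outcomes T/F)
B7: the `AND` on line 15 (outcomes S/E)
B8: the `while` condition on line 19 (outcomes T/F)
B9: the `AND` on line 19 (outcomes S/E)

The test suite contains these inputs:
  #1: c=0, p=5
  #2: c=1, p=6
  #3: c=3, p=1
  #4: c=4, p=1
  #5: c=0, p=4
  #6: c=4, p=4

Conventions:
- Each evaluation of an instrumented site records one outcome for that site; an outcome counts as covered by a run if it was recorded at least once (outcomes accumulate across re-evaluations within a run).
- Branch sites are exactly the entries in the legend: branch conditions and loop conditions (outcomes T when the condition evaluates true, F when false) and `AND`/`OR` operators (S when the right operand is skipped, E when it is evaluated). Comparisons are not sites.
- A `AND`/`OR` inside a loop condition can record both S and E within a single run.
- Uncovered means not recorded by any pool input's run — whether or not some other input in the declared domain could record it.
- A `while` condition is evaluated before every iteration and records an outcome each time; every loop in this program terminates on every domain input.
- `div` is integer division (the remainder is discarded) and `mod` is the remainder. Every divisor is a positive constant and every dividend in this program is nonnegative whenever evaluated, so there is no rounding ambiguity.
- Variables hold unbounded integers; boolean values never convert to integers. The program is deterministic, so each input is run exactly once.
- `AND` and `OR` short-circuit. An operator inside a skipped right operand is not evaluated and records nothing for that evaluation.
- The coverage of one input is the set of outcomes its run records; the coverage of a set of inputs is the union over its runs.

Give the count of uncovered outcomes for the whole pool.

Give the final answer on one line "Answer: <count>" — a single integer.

input #1, c=0, p=5: outcomes B1=F, B2=F, B3=E, B4=T, B5=E, B6=T, B7=E, B8=F, B9=E
input #2, c=1, p=6: outcomes B1=F, B2=F, B3=E, B4=T, B5=E, B6=T, B7=E, B8=F, B9=E
input #3, c=3, p=1: outcomes B1=T, B2=F, B3=S, B4=T, B5=E, B6=F, B7=S, B8=F, B9=E
input #4, c=4, p=1: outcomes B1=T, B2=F, B3=S, B4=T, B5=E, B6=F, B7=S, B8=F, B9=E
input #5, c=0, p=4: outcomes B1=F, B2=F, B3=E, B4=F, B5=S, B6=F, B7=E, B8=T, B8=F, B9=E
input #6, c=4, p=4: outcomes B1=F, B2=F, B3=E, B4=F, B5=S, B6=F, B7=E, B8=T, B8=F, B9=E
union over the pool: B1=T, B1=F, B2=F, B3=S, B3=E, B4=T, B4=F, B5=S, B5=E, B6=T, B6=F, B7=S, B7=E, B8=T, B8=F, B9=E
uncovered (2 of 18): B2=T, B9=S

Answer: 2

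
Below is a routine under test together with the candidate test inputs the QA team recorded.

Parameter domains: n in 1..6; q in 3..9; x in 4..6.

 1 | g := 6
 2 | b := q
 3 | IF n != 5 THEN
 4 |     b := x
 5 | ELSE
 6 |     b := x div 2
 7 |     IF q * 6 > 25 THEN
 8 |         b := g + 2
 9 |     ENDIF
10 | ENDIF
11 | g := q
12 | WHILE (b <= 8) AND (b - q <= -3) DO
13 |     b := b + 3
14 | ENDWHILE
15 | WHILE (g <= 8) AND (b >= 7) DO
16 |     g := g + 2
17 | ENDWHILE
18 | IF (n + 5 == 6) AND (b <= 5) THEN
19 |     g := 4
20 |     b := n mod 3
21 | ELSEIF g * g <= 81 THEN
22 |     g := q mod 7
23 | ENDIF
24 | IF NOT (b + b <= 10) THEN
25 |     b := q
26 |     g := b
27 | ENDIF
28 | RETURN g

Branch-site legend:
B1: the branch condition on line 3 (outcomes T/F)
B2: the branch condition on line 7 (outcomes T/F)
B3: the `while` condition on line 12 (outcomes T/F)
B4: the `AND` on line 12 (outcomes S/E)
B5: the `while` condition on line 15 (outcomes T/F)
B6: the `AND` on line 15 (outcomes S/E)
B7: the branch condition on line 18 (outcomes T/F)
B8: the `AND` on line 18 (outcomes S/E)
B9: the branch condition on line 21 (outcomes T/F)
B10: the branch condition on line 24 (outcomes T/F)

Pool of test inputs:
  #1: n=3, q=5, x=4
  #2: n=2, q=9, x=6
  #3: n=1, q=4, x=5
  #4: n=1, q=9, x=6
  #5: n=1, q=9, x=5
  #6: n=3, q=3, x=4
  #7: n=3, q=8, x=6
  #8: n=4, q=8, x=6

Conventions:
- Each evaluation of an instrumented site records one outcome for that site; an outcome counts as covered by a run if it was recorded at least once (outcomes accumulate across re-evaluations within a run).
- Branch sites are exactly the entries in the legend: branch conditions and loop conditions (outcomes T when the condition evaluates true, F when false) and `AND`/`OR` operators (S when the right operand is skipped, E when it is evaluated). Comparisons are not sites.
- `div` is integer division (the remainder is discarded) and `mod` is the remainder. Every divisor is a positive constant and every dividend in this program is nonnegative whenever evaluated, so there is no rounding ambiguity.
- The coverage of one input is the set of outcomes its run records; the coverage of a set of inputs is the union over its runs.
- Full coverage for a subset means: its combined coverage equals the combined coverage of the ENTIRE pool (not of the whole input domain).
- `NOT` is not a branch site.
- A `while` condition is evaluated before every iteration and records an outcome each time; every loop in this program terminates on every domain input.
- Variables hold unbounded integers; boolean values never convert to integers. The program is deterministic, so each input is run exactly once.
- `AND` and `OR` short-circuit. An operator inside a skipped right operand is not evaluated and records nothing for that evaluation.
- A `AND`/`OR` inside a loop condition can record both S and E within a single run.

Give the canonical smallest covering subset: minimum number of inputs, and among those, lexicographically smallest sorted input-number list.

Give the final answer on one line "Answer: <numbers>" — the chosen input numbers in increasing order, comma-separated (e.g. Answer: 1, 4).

#1 (n=3, q=5, x=4) -> B1->T, B4->E, B3->F, B6->E, B5->F, B8->S, B7->F, B9->T, B10->F; covered: B1=T, B3=F, B4=E, B5=F, B6=E, B7=F, B8=S, B9=T, B10=F
#2 (n=2, q=9, x=6) -> B1->T, B4->E, B3->T, B4->S, B3->F, B6->S, B5->F, B8->S, B7->F, B9->T, B10->T; covered: B1=T, B3=T, B3=F, B4=S, B4=E, B5=F, B6=S, B7=F, B8=S, B9=T, B10=T
#3 (n=1, q=4, x=5) -> B1->T, B4->E, B3->F, B6->E, B5->F, B8->E, B7->T, B10->F; covered: B1=T, B3=F, B4=E, B5=F, B6=E, B7=T, B8=E, B10=F
#4 (n=1, q=9, x=6) -> B1->T, B4->E, B3->T, B4->S, B3->F, B6->S, B5->F, B8->E, B7->F, B9->T, B10->T; covered: B1=T, B3=T, B3=F, B4=S, B4=E, B5=F, B6=S, B7=F, B8=E, B9=T, B10=T
#5 (n=1, q=9, x=5) -> B1->T, B4->E, B3->T, B4->E, B3->F, B6->S, B5->F, B8->E, B7->F, B9->T, B10->T; covered: B1=T, B3=T, B3=F, B4=E, B5=F, B6=S, B7=F, B8=E, B9=T, B10=T
#6 (n=3, q=3, x=4) -> B1->T, B4->E, B3->F, B6->E, B5->F, B8->S, B7->F, B9->T, B10->F; covered: B1=T, B3=F, B4=E, B5=F, B6=E, B7=F, B8=S, B9=T, B10=F
#7 (n=3, q=8, x=6) -> B1->T, B4->E, B3->F, B6->E, B5->F, B8->S, B7->F, B9->T, B10->T; covered: B1=T, B3=F, B4=E, B5=F, B6=E, B7=F, B8=S, B9=T, B10=T
#8 (n=4, q=8, x=6) -> B1->T, B4->E, B3->F, B6->E, B5->F, B8->S, B7->F, B9->T, B10->T; covered: B1=T, B3=F, B4=E, B5=F, B6=E, B7=F, B8=S, B9=T, B10=T
union over all inputs: B1=T, B3=T, B3=F, B4=S, B4=E, B5=F, B6=S, B6=E, B7=T, B7=F, B8=S, B8=E, B9=T, B10=T, B10=F (15 outcomes)
checked all size-1 subsets: none covers 15 outcomes (max 11/15)
the canonical winner is {2, 3}: size 2, full 15-outcome coverage, earliest index list among size-2 covers

Answer: 2, 3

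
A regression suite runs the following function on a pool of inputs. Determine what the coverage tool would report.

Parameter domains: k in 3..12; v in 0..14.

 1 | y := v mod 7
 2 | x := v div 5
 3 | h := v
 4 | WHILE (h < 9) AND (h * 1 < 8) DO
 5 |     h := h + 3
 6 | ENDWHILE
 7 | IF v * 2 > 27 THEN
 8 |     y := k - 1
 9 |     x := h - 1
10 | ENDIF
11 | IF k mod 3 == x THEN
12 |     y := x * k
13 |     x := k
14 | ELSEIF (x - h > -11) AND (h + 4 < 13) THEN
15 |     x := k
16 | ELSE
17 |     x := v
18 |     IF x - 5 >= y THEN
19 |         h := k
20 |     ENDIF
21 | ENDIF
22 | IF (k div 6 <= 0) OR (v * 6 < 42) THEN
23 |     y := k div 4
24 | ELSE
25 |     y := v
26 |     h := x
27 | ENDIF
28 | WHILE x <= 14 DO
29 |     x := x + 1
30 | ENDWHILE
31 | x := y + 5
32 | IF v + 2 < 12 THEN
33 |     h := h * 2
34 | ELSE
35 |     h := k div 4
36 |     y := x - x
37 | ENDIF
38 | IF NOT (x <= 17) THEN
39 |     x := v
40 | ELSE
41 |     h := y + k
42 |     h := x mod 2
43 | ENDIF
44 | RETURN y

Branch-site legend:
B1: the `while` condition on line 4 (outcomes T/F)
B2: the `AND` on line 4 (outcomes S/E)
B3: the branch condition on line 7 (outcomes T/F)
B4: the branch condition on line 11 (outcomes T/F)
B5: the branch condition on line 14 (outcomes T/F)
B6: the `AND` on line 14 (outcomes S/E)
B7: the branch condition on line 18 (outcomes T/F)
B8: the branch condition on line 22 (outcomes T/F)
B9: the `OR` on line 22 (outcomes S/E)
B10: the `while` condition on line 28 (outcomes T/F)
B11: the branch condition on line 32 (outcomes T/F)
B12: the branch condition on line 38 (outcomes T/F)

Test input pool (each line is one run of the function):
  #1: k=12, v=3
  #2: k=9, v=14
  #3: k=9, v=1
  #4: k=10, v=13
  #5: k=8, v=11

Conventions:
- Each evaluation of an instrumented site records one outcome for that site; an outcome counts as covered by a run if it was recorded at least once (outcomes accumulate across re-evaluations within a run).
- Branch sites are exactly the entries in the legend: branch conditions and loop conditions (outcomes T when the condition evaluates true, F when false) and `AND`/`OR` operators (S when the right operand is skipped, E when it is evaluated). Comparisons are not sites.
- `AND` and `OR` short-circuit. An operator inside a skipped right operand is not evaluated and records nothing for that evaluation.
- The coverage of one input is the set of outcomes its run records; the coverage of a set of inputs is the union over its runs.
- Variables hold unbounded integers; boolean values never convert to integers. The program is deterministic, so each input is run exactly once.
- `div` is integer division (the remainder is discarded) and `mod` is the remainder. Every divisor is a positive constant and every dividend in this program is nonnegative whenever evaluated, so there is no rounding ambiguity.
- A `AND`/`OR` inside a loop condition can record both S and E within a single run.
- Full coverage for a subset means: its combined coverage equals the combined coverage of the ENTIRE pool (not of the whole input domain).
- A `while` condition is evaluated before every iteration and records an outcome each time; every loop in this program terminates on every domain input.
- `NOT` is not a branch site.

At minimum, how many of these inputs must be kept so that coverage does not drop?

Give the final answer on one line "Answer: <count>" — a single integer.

input #1 (k=12, v=3): covers B1=T, B1=F, B2=S, B2=E, B3=F, B4=T, B8=T, B9=E, B10=T, B10=F, B11=T, B12=F
input #2 (k=9, v=14): covers B1=F, B2=S, B3=T, B4=F, B5=F, B6=E, B7=T, B8=F, B9=E, B10=T, B10=F, B11=F, B12=T
input #3 (k=9, v=1): covers B1=T, B1=F, B2=S, B2=E, B3=F, B4=T, B8=T, B9=E, B10=T, B10=F, B11=T, B12=F
input #4 (k=10, v=13): covers B1=F, B2=S, B3=F, B4=F, B5=F, B6=S, B7=T, B8=F, B9=E, B10=T, B10=F, B11=F, B12=T
input #5 (k=8, v=11): covers B1=F, B2=S, B3=F, B4=T, B8=F, B9=E, B10=T, B10=F, B11=F, B12=F
together the pool reaches 21 outcomes: B1=T, B1=F, B2=S, B2=E, B3=T, B3=F, B4=T, B4=F, B5=F, B6=S, B6=E, B7=T, B8=T, B8=F, B9=E, B10=T, B10=F, B11=T, B11=F, B12=T, B12=F
size 1 is not enough: best union over all size-1 subsets is 13/21
size 2 is not enough: best union over all size-2 subsets is 20/21
inputs {1, 2, 4} (size 3) cover everything; no size-3 subset with a lexicographically smaller index list covers all 21

Answer: 3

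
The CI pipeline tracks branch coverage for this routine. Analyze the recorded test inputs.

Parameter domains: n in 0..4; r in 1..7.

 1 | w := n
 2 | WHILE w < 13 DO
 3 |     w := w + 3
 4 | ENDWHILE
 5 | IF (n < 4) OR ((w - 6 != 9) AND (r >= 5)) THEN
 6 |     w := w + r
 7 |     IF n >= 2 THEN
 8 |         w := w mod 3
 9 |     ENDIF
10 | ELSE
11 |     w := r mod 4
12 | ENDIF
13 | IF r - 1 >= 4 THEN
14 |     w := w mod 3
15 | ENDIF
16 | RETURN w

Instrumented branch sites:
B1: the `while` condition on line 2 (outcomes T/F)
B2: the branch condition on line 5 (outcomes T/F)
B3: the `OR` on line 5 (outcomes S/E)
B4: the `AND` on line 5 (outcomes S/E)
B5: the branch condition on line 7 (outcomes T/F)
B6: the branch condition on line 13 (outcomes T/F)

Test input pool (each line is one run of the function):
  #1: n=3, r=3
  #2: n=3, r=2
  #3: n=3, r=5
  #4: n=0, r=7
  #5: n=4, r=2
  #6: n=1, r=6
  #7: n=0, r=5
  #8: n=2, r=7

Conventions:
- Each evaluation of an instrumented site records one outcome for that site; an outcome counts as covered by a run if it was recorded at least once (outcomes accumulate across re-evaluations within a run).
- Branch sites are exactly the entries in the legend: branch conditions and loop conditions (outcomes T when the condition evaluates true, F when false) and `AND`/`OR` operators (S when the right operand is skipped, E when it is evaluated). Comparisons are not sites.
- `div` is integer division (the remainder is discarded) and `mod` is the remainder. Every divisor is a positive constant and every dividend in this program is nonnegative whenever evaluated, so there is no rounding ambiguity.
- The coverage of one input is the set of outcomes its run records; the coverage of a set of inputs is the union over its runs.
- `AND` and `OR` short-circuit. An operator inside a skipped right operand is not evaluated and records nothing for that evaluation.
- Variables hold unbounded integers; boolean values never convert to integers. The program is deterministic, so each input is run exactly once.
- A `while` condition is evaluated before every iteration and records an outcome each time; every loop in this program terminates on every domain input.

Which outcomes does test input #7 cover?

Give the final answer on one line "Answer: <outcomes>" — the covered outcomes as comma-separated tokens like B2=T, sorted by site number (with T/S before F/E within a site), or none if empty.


Event log for input #7 (n=0, r=5):
  B1->T, B1->T, B1->T, B1->T, B1->T, B1->F, B3->S, B2->T, B5->F, B6->T
as a set, this run covers: B1=T, B1=F, B2=T, B3=S, B5=F, B6=T
Answer: B1=T, B1=F, B2=T, B3=S, B5=F, B6=T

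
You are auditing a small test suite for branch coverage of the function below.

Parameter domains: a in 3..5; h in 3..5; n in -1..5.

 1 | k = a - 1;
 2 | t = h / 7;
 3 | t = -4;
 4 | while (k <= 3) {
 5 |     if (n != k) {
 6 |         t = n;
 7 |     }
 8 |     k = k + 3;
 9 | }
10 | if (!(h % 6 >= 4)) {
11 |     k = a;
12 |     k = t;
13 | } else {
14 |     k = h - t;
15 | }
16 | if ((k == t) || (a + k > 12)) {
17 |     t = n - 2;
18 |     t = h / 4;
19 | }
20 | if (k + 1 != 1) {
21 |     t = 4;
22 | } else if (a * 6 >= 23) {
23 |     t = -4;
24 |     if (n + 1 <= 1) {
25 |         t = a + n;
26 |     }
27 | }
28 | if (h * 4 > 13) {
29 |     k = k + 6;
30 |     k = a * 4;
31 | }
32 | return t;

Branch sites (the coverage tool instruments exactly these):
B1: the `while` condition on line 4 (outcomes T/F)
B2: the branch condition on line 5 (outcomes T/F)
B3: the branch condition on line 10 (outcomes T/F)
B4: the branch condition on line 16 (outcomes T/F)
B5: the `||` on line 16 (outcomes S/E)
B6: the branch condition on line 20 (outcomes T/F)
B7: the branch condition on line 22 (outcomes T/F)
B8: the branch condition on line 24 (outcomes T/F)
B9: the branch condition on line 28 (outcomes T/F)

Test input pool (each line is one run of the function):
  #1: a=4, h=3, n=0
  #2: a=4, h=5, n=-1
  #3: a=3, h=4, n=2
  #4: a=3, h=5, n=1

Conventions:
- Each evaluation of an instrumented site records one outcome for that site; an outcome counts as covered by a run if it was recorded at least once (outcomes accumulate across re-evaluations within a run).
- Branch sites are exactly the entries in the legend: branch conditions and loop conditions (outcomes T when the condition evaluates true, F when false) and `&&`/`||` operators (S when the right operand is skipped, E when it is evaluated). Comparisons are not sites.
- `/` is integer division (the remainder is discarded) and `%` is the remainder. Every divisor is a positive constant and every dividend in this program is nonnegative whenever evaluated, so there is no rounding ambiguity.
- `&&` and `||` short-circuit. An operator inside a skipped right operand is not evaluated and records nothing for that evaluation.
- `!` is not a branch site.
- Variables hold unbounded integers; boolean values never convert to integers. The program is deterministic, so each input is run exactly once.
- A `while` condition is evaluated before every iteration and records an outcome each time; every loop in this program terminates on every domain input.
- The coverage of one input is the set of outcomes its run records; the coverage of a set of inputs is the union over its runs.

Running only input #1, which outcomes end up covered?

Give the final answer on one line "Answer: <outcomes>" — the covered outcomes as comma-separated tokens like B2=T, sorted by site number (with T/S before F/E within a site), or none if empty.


Simulating input #1 (a=4, h=3, n=0) step by step:
  B1->T, B2->T, B1->F, B3->T, B5->S, B4->T, B6->F, B7->T, B8->T, B9->F
as a set, this run covers: B1=T, B1=F, B2=T, B3=T, B4=T, B5=S, B6=F, B7=T, B8=T, B9=F
Answer: B1=T, B1=F, B2=T, B3=T, B4=T, B5=S, B6=F, B7=T, B8=T, B9=F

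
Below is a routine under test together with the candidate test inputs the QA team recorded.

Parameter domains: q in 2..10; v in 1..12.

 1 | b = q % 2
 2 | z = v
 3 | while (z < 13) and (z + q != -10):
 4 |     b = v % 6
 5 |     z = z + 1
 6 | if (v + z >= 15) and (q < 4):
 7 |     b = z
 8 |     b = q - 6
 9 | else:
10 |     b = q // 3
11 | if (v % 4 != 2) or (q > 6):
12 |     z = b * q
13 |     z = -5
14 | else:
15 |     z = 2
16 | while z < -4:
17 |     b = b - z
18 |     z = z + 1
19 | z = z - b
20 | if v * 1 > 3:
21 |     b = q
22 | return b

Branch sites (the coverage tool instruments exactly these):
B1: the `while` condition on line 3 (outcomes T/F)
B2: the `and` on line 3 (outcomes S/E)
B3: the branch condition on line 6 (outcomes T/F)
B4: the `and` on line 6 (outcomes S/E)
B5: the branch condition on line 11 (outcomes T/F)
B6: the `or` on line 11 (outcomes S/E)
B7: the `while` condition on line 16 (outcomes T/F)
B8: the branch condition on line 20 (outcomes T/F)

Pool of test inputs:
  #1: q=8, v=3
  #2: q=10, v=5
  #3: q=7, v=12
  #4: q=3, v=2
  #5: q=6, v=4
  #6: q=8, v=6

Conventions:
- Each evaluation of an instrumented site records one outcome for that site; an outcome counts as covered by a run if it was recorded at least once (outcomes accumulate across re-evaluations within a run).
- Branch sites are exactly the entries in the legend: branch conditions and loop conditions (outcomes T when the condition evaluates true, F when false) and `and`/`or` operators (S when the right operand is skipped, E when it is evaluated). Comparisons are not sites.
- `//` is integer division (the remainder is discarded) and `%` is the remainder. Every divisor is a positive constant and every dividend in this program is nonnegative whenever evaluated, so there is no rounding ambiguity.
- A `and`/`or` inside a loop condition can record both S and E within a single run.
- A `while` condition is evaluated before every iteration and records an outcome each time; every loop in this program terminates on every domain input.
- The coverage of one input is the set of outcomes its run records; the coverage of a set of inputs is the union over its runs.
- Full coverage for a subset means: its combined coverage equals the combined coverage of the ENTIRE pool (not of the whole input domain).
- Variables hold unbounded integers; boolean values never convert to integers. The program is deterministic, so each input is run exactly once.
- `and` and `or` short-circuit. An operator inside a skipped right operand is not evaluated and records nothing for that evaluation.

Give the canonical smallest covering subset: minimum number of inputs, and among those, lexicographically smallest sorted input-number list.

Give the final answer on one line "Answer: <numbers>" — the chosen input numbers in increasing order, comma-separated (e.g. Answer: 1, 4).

#1 (q=8, v=3) -> B2->E, B1->T, B2->E, B1->T, B2->E, B1->T, B2->E, B1->T, B2->E, B1->T, B2->E, B1->T, B2->E, B1->T, ...; covered: B1=T, B1=F, B2=S, B2=E, B3=F, B4=E, B5=T, B6=S, B7=T, B7=F, B8=F
#2 (q=10, v=5) -> B2->E, B1->T, B2->E, B1->T, B2->E, B1->T, B2->E, B1->T, B2->E, B1->T, B2->E, B1->T, B2->E, B1->T, ...; covered: B1=T, B1=F, B2=S, B2=E, B3=F, B4=E, B5=T, B6=S, B7=T, B7=F, B8=T
#3 (q=7, v=12) -> B2->E, B1->T, B2->S, B1->F, B4->E, B3->F, B6->S, B5->T, B7->T, B7->F, B8->T; covered: B1=T, B1=F, B2=S, B2=E, B3=F, B4=E, B5=T, B6=S, B7=T, B7=F, B8=T
#4 (q=3, v=2) -> B2->E, B1->T, B2->E, B1->T, B2->E, B1->T, B2->E, B1->T, B2->E, B1->T, B2->E, B1->T, B2->E, B1->T, ...; covered: B1=T, B1=F, B2=S, B2=E, B3=T, B4=E, B5=F, B6=E, B7=F, B8=F
#5 (q=6, v=4) -> B2->E, B1->T, B2->E, B1->T, B2->E, B1->T, B2->E, B1->T, B2->E, B1->T, B2->E, B1->T, B2->E, B1->T, ...; covered: B1=T, B1=F, B2=S, B2=E, B3=F, B4=E, B5=T, B6=S, B7=T, B7=F, B8=T
#6 (q=8, v=6) -> B2->E, B1->T, B2->E, B1->T, B2->E, B1->T, B2->E, B1->T, B2->E, B1->T, B2->E, B1->T, B2->E, B1->T, ...; covered: B1=T, B1=F, B2=S, B2=E, B3=F, B4=E, B5=T, B6=E, B7=T, B7=F, B8=T
the full pool covers 15 outcomes: B1=T, B1=F, B2=S, B2=E, B3=T, B3=F, B4=E, B5=T, B5=F, B6=S, B6=E, B7=T, B7=F, B8=T, B8=F
every size-1 subset falls short of the 15 outcomes (best: 11/15)
at size 2, {2, 4} reaches all 15 outcomes; every lexicographically earlier size-2 subset fails

Answer: 2, 4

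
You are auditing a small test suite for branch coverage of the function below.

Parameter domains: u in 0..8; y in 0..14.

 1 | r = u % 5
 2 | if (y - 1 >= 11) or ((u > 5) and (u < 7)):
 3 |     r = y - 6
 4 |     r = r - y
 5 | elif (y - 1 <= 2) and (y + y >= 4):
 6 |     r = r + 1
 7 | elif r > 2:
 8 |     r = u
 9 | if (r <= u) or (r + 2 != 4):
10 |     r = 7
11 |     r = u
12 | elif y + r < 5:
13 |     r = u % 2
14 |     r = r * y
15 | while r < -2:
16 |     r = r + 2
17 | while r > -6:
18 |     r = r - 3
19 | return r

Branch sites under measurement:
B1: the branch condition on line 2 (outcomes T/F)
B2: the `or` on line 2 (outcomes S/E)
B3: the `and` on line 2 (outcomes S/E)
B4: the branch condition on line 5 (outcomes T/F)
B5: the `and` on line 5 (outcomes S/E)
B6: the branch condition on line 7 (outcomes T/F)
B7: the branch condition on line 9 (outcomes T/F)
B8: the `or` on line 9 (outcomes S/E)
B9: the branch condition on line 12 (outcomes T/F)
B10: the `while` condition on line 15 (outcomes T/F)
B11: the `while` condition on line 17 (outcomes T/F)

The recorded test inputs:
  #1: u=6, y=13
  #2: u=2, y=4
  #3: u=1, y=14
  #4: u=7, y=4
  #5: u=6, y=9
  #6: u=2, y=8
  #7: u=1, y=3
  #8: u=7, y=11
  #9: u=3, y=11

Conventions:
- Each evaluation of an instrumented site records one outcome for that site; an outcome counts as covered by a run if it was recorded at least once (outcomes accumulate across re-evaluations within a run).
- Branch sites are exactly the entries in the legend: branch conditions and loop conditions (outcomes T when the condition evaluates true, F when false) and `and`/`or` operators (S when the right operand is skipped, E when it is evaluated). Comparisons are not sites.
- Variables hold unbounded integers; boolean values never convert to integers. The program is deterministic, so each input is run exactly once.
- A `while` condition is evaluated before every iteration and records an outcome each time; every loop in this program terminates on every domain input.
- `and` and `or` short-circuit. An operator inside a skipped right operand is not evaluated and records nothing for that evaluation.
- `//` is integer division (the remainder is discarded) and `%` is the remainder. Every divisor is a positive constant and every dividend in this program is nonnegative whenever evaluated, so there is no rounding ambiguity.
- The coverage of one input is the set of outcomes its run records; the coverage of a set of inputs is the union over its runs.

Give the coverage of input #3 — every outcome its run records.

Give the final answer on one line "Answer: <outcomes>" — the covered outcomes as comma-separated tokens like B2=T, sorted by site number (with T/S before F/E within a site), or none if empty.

Event log for input #3 (u=1, y=14):
  B2->S, B1->T, B8->S, B7->T, B10->F, B11->T, B11->T, B11->T, B11->F
as a set, this run covers: B1=T, B2=S, B7=T, B8=S, B10=F, B11=T, B11=F

Answer: B1=T, B2=S, B7=T, B8=S, B10=F, B11=T, B11=F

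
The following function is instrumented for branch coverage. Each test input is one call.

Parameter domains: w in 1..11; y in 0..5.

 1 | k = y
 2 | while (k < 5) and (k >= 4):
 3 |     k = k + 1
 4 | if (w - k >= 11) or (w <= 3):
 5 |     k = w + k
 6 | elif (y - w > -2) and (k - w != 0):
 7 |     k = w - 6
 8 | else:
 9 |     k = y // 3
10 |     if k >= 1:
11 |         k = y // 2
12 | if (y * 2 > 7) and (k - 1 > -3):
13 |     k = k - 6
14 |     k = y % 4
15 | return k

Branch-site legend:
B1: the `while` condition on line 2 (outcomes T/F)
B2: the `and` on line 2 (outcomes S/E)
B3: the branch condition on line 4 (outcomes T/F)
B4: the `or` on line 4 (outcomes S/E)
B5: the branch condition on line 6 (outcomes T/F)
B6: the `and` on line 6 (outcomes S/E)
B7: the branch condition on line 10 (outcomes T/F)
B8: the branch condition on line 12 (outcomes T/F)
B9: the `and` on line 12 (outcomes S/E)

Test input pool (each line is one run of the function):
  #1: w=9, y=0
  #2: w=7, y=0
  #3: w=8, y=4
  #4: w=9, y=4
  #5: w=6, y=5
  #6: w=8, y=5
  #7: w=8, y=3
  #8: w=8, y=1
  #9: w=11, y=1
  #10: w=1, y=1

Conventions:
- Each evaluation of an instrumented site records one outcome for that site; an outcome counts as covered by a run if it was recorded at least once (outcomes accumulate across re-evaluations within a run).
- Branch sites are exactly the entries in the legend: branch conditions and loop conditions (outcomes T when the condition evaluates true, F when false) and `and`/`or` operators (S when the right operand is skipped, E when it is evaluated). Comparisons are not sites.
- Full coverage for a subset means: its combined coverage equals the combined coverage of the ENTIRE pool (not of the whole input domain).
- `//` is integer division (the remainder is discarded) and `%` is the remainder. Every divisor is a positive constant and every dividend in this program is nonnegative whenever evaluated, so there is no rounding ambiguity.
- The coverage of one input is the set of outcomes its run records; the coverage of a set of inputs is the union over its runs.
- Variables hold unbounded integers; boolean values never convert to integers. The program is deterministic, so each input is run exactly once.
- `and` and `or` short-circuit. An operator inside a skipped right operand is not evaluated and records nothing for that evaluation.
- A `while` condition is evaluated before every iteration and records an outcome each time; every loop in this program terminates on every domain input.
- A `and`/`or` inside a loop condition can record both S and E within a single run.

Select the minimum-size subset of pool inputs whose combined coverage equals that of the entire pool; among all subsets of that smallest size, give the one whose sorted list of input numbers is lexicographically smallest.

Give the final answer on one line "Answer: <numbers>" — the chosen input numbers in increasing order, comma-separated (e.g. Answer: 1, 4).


run #1 (w=9, y=0) records B1=F, B2=E, B3=F, B4=E, B5=F, B6=S, B7=F, B8=F, B9=S
run #2 (w=7, y=0) records B1=F, B2=E, B3=F, B4=E, B5=F, B6=S, B7=F, B8=F, B9=S
run #3 (w=8, y=4) records B1=T, B1=F, B2=S, B2=E, B3=F, B4=E, B5=F, B6=S, B7=T, B8=T, B9=E
run #4 (w=9, y=4) records B1=T, B1=F, B2=S, B2=E, B3=F, B4=E, B5=F, B6=S, B7=T, B8=T, B9=E
run #5 (w=6, y=5) records B1=F, B2=S, B3=F, B4=E, B5=T, B6=E, B8=T, B9=E
run #6 (w=8, y=5) records B1=F, B2=S, B3=F, B4=E, B5=F, B6=S, B7=T, B8=T, B9=E
run #7 (w=8, y=3) records B1=F, B2=E, B3=F, B4=E, B5=F, B6=S, B7=T, B8=F, B9=S
run #8 (w=8, y=1) records B1=F, B2=E, B3=F, B4=E, B5=F, B6=S, B7=F, B8=F, B9=S
run #9 (w=11, y=1) records B1=F, B2=E, B3=F, B4=E, B5=F, B6=S, B7=F, B8=F, B9=S
run #10 (w=1, y=1) records B1=F, B2=E, B3=T, B4=E, B8=F, B9=S
the full pool covers 17 outcomes: B1=T, B1=F, B2=S, B2=E, B3=T, B3=F, B4=E, B5=T, B5=F, B6=S, B6=E, B7=T, B7=F, B8=T, B8=F, B9=S, B9=E
checked all size-1 subsets: none covers 17 outcomes (max 11/17)
checked all size-2 subsets: none covers 17 outcomes (max 14/17)
checked all size-3 subsets: none covers 17 outcomes (max 16/17)
at size 4, {1, 3, 5, 10} reaches all 17 outcomes; every lexicographically earlier size-4 subset fails
Answer: 1, 3, 5, 10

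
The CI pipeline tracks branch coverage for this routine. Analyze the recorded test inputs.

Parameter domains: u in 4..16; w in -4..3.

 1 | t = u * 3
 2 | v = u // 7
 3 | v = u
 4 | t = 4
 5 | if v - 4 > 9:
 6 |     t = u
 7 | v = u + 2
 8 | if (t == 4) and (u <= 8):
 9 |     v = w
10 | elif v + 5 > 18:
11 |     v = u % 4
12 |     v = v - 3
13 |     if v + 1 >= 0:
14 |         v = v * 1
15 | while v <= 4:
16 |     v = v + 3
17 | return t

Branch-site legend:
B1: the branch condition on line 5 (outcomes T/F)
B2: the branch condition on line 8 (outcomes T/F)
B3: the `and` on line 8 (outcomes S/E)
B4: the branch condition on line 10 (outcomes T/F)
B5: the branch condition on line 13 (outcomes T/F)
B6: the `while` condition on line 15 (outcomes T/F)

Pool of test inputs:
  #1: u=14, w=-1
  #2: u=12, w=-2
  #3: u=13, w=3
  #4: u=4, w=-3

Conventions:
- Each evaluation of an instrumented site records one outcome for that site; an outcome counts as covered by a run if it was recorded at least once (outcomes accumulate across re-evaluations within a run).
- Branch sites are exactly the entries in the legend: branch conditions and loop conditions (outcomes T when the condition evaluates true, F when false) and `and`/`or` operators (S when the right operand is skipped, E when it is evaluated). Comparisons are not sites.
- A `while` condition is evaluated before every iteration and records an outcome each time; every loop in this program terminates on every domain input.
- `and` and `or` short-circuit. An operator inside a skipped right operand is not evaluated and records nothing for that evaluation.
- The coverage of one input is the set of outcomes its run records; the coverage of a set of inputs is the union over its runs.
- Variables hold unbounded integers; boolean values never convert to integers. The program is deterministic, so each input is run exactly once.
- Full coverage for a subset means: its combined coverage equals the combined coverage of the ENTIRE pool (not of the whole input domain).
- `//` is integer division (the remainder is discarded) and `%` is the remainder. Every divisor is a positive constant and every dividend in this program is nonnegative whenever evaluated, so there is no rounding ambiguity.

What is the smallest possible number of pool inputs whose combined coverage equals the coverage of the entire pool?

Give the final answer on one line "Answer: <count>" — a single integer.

test 1 (u=14, w=-1) fires B1->T, B3->S, B2->F, B4->T, B5->T, B6->T, B6->T, B6->F; hits B1=T, B2=F, B3=S, B4=T, B5=T, B6=T, B6=F
test 2 (u=12, w=-2) fires B1->F, B3->E, B2->F, B4->T, B5->F, B6->T, B6->T, B6->T, B6->F; hits B1=F, B2=F, B3=E, B4=T, B5=F, B6=T, B6=F
test 3 (u=13, w=3) fires B1->F, B3->E, B2->F, B4->T, B5->F, B6->T, B6->T, B6->T, B6->F; hits B1=F, B2=F, B3=E, B4=T, B5=F, B6=T, B6=F
test 4 (u=4, w=-3) fires B1->F, B3->E, B2->T, B6->T, B6->T, B6->T, B6->F; hits B1=F, B2=T, B3=E, B6=T, B6=F
together the pool reaches 11 outcomes: B1=T, B1=F, B2=T, B2=F, B3=S, B3=E, B4=T, B5=T, B5=F, B6=T, B6=F
size 1 is not enough: best union over all size-1 subsets is 7/11
size 2 is not enough: best union over all size-2 subsets is 10/11
at size 3, {1, 2, 4} reaches all 11 outcomes; every lexicographically earlier size-3 subset fails

Answer: 3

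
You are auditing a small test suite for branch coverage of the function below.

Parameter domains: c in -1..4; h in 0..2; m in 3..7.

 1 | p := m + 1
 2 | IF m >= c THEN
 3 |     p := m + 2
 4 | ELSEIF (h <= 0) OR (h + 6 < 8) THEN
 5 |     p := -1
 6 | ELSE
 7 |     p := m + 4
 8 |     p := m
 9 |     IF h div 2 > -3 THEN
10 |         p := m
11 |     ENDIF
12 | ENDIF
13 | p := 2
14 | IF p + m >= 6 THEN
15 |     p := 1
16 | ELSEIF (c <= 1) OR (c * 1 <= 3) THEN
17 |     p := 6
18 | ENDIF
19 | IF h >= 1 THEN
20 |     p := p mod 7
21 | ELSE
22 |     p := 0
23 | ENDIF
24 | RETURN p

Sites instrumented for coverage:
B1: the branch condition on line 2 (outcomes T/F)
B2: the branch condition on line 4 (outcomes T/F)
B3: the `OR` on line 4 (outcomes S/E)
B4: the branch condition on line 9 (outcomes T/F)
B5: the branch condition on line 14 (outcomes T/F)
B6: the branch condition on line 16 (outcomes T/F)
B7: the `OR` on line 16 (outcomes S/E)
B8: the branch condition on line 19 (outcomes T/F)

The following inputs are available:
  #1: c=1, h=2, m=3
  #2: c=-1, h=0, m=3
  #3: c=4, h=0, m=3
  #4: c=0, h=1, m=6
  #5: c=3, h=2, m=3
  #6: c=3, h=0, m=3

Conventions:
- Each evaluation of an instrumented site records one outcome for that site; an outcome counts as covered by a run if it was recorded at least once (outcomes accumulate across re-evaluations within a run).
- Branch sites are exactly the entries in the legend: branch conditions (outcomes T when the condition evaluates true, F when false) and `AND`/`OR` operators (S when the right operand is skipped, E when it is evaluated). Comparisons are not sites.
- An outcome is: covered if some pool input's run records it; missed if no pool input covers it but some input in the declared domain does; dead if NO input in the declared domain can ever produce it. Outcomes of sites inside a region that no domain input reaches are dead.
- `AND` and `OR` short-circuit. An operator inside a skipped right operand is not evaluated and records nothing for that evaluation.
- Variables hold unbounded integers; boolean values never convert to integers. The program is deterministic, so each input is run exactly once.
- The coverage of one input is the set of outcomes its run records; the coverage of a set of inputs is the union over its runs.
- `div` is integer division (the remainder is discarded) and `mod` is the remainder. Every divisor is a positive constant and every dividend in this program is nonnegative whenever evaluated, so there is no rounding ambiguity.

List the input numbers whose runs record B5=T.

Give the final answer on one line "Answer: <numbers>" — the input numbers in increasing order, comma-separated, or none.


input #1 (c=1, h=2, m=3): does not record B5=T
input #2 (c=-1, h=0, m=3): does not record B5=T
input #3 (c=4, h=0, m=3): does not record B5=T
input #4 (c=0, h=1, m=6): records B5=T
input #5 (c=3, h=2, m=3): does not record B5=T
input #6 (c=3, h=0, m=3): does not record B5=T
Answer: 4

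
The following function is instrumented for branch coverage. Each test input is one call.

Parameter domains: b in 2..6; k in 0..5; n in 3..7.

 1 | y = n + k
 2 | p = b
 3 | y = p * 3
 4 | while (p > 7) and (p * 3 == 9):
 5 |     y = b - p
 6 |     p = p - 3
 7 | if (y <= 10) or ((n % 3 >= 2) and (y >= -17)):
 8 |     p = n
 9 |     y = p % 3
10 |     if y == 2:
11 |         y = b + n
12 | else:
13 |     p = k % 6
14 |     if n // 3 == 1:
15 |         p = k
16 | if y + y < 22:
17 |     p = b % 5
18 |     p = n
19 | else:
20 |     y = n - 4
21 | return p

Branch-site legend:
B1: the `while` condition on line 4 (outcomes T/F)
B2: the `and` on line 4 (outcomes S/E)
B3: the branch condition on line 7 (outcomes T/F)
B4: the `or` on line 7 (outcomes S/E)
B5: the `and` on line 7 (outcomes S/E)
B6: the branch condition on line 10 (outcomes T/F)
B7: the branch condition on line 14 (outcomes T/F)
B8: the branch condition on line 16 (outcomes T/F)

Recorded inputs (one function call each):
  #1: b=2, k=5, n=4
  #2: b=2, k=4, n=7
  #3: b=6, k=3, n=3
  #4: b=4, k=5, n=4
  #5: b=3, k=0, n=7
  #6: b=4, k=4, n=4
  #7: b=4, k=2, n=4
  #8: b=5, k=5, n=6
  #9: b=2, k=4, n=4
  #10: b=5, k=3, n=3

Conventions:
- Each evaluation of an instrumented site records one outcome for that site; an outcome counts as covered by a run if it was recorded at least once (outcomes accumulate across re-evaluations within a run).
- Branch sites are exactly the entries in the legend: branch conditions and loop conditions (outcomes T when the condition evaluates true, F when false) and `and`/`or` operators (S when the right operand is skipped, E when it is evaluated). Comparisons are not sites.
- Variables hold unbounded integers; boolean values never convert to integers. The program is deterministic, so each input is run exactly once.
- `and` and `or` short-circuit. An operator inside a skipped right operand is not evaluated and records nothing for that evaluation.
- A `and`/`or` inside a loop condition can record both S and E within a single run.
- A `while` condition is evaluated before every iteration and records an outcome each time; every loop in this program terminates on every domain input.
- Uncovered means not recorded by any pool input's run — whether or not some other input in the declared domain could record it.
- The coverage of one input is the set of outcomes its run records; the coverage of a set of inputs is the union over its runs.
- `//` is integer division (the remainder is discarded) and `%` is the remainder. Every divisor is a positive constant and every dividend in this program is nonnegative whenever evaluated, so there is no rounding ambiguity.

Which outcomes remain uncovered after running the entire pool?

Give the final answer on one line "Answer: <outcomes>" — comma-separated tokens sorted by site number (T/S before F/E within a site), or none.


test 1 (b=2, k=5, n=4) fires B2->S, B1->F, B4->S, B3->T, B6->F, B8->T; hits B1=F, B2=S, B3=T, B4=S, B6=F, B8=T
test 2 (b=2, k=4, n=7) fires B2->S, B1->F, B4->S, B3->T, B6->F, B8->T; hits B1=F, B2=S, B3=T, B4=S, B6=F, B8=T
test 3 (b=6, k=3, n=3) fires B2->S, B1->F, B4->E, B5->S, B3->F, B7->T, B8->F; hits B1=F, B2=S, B3=F, B4=E, B5=S, B7=T, B8=F
test 4 (b=4, k=5, n=4) fires B2->S, B1->F, B4->E, B5->S, B3->F, B7->T, B8->F; hits B1=F, B2=S, B3=F, B4=E, B5=S, B7=T, B8=F
test 5 (b=3, k=0, n=7) fires B2->S, B1->F, B4->S, B3->T, B6->F, B8->T; hits B1=F, B2=S, B3=T, B4=S, B6=F, B8=T
test 6 (b=4, k=4, n=4) fires B2->S, B1->F, B4->E, B5->S, B3->F, B7->T, B8->F; hits B1=F, B2=S, B3=F, B4=E, B5=S, B7=T, B8=F
test 7 (b=4, k=2, n=4) fires B2->S, B1->F, B4->E, B5->S, B3->F, B7->T, B8->F; hits B1=F, B2=S, B3=F, B4=E, B5=S, B7=T, B8=F
test 8 (b=5, k=5, n=6) fires B2->S, B1->F, B4->E, B5->S, B3->F, B7->F, B8->F; hits B1=F, B2=S, B3=F, B4=E, B5=S, B7=F, B8=F
test 9 (b=2, k=4, n=4) fires B2->S, B1->F, B4->S, B3->T, B6->F, B8->T; hits B1=F, B2=S, B3=T, B4=S, B6=F, B8=T
test 10 (b=5, k=3, n=3) fires B2->S, B1->F, B4->E, B5->S, B3->F, B7->T, B8->F; hits B1=F, B2=S, B3=F, B4=E, B5=S, B7=T, B8=F
union over the pool: B1=F, B2=S, B3=T, B3=F, B4=S, B4=E, B5=S, B6=F, B7=T, B7=F, B8=T, B8=F
uncovered (4 of 16): B1=T, B2=E, B5=E, B6=T
Answer: B1=T, B2=E, B5=E, B6=T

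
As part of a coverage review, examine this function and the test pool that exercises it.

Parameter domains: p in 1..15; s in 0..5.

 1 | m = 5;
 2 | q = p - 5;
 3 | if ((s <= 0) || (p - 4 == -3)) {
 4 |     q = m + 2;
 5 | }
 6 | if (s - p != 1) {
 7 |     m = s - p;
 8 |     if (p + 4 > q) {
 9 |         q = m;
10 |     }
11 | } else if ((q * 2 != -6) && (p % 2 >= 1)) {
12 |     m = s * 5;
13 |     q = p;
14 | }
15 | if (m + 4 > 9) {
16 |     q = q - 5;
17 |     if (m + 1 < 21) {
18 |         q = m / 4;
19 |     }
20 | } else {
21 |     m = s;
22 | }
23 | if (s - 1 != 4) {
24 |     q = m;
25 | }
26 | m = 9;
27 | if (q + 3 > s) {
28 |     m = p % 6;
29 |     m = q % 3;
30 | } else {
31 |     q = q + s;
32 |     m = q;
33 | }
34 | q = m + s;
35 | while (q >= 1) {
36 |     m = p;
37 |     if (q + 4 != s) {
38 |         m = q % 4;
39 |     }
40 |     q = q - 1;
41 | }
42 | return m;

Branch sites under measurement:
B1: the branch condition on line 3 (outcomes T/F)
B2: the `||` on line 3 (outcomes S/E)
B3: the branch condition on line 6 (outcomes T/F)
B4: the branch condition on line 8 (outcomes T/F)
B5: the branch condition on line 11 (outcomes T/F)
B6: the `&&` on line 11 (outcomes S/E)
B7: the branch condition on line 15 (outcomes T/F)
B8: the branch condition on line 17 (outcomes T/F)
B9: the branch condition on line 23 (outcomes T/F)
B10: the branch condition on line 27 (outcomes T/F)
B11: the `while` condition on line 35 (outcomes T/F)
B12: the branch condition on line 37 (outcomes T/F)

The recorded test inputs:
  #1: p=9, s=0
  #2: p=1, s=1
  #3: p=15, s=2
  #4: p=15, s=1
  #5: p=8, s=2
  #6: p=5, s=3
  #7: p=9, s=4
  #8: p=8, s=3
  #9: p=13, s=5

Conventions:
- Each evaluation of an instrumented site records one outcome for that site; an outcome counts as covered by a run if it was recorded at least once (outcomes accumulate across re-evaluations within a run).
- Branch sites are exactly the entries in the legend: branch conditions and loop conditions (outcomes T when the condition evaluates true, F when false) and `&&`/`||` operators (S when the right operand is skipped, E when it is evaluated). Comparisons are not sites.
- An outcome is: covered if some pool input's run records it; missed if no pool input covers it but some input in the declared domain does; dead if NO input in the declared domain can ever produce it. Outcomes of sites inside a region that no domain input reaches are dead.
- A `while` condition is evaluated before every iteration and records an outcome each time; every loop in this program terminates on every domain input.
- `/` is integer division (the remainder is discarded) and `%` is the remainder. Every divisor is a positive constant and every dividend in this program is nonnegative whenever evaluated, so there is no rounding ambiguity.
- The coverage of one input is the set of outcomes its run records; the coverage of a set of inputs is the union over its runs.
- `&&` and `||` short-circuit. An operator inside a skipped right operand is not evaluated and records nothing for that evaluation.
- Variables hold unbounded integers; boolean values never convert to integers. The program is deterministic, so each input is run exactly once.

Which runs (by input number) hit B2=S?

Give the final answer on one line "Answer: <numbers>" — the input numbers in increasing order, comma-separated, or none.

input #1 (p=9, s=0): produces B2=S
input #2 (p=1, s=1): does not produce B2=S
input #3 (p=15, s=2): does not produce B2=S
input #4 (p=15, s=1): does not produce B2=S
input #5 (p=8, s=2): does not produce B2=S
input #6 (p=5, s=3): does not produce B2=S
input #7 (p=9, s=4): does not produce B2=S
input #8 (p=8, s=3): does not produce B2=S
input #9 (p=13, s=5): does not produce B2=S

Answer: 1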